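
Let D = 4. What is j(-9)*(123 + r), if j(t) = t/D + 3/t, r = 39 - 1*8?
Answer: -2387/6 ≈ -397.83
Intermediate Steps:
r = 31 (r = 39 - 8 = 31)
j(t) = 3/t + t/4 (j(t) = t/4 + 3/t = 3/t + t/4)
j(-9)*(123 + r) = (3/(-9) + (¼)*(-9))*(123 + 31) = (3*(-⅑) - 9/4)*154 = (-⅓ - 9/4)*154 = -31/12*154 = -2387/6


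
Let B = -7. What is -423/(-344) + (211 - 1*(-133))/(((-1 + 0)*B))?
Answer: 121297/2408 ≈ 50.372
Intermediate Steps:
-423/(-344) + (211 - 1*(-133))/(((-1 + 0)*B)) = -423/(-344) + (211 - 1*(-133))/(((-1 + 0)*(-7))) = -423*(-1/344) + (211 + 133)/((-1*(-7))) = 423/344 + 344/7 = 121297/2408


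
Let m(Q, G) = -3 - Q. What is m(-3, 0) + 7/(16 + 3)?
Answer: 7/19 ≈ 0.36842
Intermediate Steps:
m(-3, 0) + 7/(16 + 3) = (-3 - 1*(-3)) + 7/(16 + 3) = (-3 + 3) + 7/19 = 0 + (1/19)*7 = 0 + 7/19 = 7/19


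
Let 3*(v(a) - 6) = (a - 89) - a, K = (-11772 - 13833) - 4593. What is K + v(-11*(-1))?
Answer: -90665/3 ≈ -30222.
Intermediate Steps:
K = -30198 (K = -25605 - 4593 = -30198)
v(a) = -71/3 (v(a) = 6 + ((a - 89) - a)/3 = 6 + ((-89 + a) - a)/3 = 6 + (⅓)*(-89) = 6 - 89/3 = -71/3)
K + v(-11*(-1)) = -30198 - 71/3 = -90665/3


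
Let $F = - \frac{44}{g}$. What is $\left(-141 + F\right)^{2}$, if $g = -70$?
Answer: $\frac{24137569}{1225} \approx 19704.0$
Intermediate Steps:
$F = \frac{22}{35}$ ($F = - \frac{44}{-70} = \left(-44\right) \left(- \frac{1}{70}\right) = \frac{22}{35} \approx 0.62857$)
$\left(-141 + F\right)^{2} = \left(-141 + \frac{22}{35}\right)^{2} = \left(- \frac{4913}{35}\right)^{2} = \frac{24137569}{1225}$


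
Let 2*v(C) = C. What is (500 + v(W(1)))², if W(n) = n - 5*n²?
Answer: 248004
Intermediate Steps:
v(C) = C/2
(500 + v(W(1)))² = (500 + (1*(1 - 5*1))/2)² = (500 + (1*(1 - 5))/2)² = (500 + (1*(-4))/2)² = (500 + (½)*(-4))² = (500 - 2)² = 498² = 248004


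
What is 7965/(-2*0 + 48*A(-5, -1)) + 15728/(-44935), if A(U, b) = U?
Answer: -24112133/718960 ≈ -33.538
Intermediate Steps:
7965/(-2*0 + 48*A(-5, -1)) + 15728/(-44935) = 7965/(-2*0 + 48*(-5)) + 15728/(-44935) = 7965/(0 - 240) + 15728*(-1/44935) = 7965/(-240) - 15728/44935 = 7965*(-1/240) - 15728/44935 = -531/16 - 15728/44935 = -24112133/718960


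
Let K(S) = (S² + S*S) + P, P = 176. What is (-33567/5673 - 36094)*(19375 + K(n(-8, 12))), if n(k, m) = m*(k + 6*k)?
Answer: -62989359940017/1891 ≈ -3.3310e+10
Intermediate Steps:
n(k, m) = 7*k*m (n(k, m) = m*(7*k) = 7*k*m)
K(S) = 176 + 2*S² (K(S) = (S² + S*S) + 176 = (S² + S²) + 176 = 2*S² + 176 = 176 + 2*S²)
(-33567/5673 - 36094)*(19375 + K(n(-8, 12))) = (-33567/5673 - 36094)*(19375 + (176 + 2*(7*(-8)*12)²)) = (-33567*1/5673 - 36094)*(19375 + (176 + 2*(-672)²)) = (-11189/1891 - 36094)*(19375 + (176 + 2*451584)) = -68264943*(19375 + (176 + 903168))/1891 = -68264943*(19375 + 903344)/1891 = -68264943/1891*922719 = -62989359940017/1891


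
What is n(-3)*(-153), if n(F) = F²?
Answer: -1377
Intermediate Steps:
n(-3)*(-153) = (-3)²*(-153) = 9*(-153) = -1377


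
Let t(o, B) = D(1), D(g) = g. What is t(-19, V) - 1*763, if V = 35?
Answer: -762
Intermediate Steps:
t(o, B) = 1
t(-19, V) - 1*763 = 1 - 1*763 = 1 - 763 = -762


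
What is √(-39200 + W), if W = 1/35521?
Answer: I*√49460264451679/35521 ≈ 197.99*I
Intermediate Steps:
W = 1/35521 ≈ 2.8152e-5
√(-39200 + W) = √(-39200 + 1/35521) = √(-1392423199/35521) = I*√49460264451679/35521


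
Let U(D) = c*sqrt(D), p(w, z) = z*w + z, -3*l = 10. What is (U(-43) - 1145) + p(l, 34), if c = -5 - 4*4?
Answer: -3673/3 - 21*I*sqrt(43) ≈ -1224.3 - 137.71*I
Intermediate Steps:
l = -10/3 (l = -1/3*10 = -10/3 ≈ -3.3333)
c = -21 (c = -5 - 16 = -21)
p(w, z) = z + w*z (p(w, z) = w*z + z = z + w*z)
U(D) = -21*sqrt(D)
(U(-43) - 1145) + p(l, 34) = (-21*I*sqrt(43) - 1145) + 34*(1 - 10/3) = (-21*I*sqrt(43) - 1145) + 34*(-7/3) = (-21*I*sqrt(43) - 1145) - 238/3 = (-1145 - 21*I*sqrt(43)) - 238/3 = -3673/3 - 21*I*sqrt(43)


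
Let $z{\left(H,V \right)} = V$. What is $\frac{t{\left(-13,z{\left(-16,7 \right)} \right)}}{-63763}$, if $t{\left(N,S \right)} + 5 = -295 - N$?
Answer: $\frac{41}{9109} \approx 0.004501$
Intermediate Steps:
$t{\left(N,S \right)} = -300 - N$ ($t{\left(N,S \right)} = -5 - \left(295 + N\right) = -300 - N$)
$\frac{t{\left(-13,z{\left(-16,7 \right)} \right)}}{-63763} = \frac{-300 - -13}{-63763} = \left(-300 + 13\right) \left(- \frac{1}{63763}\right) = \left(-287\right) \left(- \frac{1}{63763}\right) = \frac{41}{9109}$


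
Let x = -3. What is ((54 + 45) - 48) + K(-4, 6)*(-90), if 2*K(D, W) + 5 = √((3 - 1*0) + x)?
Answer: 276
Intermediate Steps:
K(D, W) = -5/2 (K(D, W) = -5/2 + √((3 - 1*0) - 3)/2 = -5/2 + √((3 + 0) - 3)/2 = -5/2 + √(3 - 3)/2 = -5/2 + √0/2 = -5/2 + (½)*0 = -5/2 + 0 = -5/2)
((54 + 45) - 48) + K(-4, 6)*(-90) = ((54 + 45) - 48) - 5/2*(-90) = (99 - 48) + 225 = 51 + 225 = 276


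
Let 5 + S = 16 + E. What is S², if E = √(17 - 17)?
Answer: 121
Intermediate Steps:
E = 0 (E = √0 = 0)
S = 11 (S = -5 + (16 + 0) = -5 + 16 = 11)
S² = 11² = 121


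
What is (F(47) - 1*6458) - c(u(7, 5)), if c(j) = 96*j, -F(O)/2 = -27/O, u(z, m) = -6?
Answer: -276400/47 ≈ -5880.9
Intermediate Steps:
F(O) = 54/O (F(O) = -(-54)/O = 54/O)
(F(47) - 1*6458) - c(u(7, 5)) = (54/47 - 1*6458) - 96*(-6) = (54*(1/47) - 6458) - 1*(-576) = (54/47 - 6458) + 576 = -303472/47 + 576 = -276400/47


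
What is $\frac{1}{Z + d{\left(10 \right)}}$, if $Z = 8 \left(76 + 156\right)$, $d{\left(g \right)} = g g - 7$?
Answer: $\frac{1}{1949} \approx 0.00051308$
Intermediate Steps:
$d{\left(g \right)} = -7 + g^{2}$ ($d{\left(g \right)} = g^{2} - 7 = -7 + g^{2}$)
$Z = 1856$ ($Z = 8 \cdot 232 = 1856$)
$\frac{1}{Z + d{\left(10 \right)}} = \frac{1}{1856 - \left(7 - 10^{2}\right)} = \frac{1}{1856 + \left(-7 + 100\right)} = \frac{1}{1856 + 93} = \frac{1}{1949}$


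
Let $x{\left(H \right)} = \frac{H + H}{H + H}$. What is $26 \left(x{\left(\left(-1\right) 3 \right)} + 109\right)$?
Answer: $2860$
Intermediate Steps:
$x{\left(H \right)} = 1$ ($x{\left(H \right)} = \frac{2 H}{2 H} = 2 H \frac{1}{2 H} = 1$)
$26 \left(x{\left(\left(-1\right) 3 \right)} + 109\right) = 26 \left(1 + 109\right) = 26 \cdot 110 = 2860$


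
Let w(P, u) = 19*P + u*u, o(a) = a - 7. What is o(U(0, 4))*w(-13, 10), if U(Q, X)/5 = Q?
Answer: 1029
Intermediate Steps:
U(Q, X) = 5*Q
o(a) = -7 + a
w(P, u) = u² + 19*P (w(P, u) = 19*P + u² = u² + 19*P)
o(U(0, 4))*w(-13, 10) = (-7 + 5*0)*(10² + 19*(-13)) = (-7 + 0)*(100 - 247) = -7*(-147) = 1029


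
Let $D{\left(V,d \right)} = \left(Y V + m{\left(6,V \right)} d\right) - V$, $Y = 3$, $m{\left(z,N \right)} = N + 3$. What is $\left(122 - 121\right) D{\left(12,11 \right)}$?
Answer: $189$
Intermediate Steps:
$m{\left(z,N \right)} = 3 + N$
$D{\left(V,d \right)} = 2 V + d \left(3 + V\right)$ ($D{\left(V,d \right)} = \left(3 V + \left(3 + V\right) d\right) - V = \left(3 V + d \left(3 + V\right)\right) - V = 2 V + d \left(3 + V\right)$)
$\left(122 - 121\right) D{\left(12,11 \right)} = \left(122 - 121\right) \left(2 \cdot 12 + 11 \left(3 + 12\right)\right) = 1 \left(24 + 11 \cdot 15\right) = 1 \left(24 + 165\right) = 1 \cdot 189 = 189$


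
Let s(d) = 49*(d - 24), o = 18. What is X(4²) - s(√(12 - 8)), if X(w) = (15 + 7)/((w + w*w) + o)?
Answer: 156321/145 ≈ 1078.1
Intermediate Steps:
s(d) = -1176 + 49*d (s(d) = 49*(-24 + d) = -1176 + 49*d)
X(w) = 22/(18 + w + w²) (X(w) = (15 + 7)/((w + w*w) + 18) = 22/((w + w²) + 18) = 22/(18 + w + w²))
X(4²) - s(√(12 - 8)) = 22/(18 + 4² + (4²)²) - (-1176 + 49*√(12 - 8)) = 22/(18 + 16 + 16²) - (-1176 + 49*√4) = 22/(18 + 16 + 256) - (-1176 + 49*2) = 22/290 - (-1176 + 98) = 22*(1/290) - 1*(-1078) = 11/145 + 1078 = 156321/145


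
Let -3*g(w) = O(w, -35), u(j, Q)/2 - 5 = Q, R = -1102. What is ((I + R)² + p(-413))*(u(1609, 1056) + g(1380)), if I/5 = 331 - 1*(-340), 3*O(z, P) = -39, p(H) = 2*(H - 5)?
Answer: 32374528567/3 ≈ 1.0792e+10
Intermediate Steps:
p(H) = -10 + 2*H (p(H) = 2*(-5 + H) = -10 + 2*H)
O(z, P) = -13 (O(z, P) = (⅓)*(-39) = -13)
u(j, Q) = 10 + 2*Q
I = 3355 (I = 5*(331 - 1*(-340)) = 5*(331 + 340) = 5*671 = 3355)
g(w) = 13/3 (g(w) = -⅓*(-13) = 13/3)
((I + R)² + p(-413))*(u(1609, 1056) + g(1380)) = ((3355 - 1102)² + (-10 + 2*(-413)))*((10 + 2*1056) + 13/3) = (2253² + (-10 - 826))*((10 + 2112) + 13/3) = (5076009 - 836)*(2122 + 13/3) = 5075173*(6379/3) = 32374528567/3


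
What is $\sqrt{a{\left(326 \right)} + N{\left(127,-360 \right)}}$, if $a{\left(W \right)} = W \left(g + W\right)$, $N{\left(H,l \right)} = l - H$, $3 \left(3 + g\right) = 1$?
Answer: $\frac{\sqrt{944277}}{3} \approx 323.91$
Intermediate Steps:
$g = - \frac{8}{3}$ ($g = -3 + \frac{1}{3} \cdot 1 = -3 + \frac{1}{3} = - \frac{8}{3} \approx -2.6667$)
$a{\left(W \right)} = W \left(- \frac{8}{3} + W\right)$
$\sqrt{a{\left(326 \right)} + N{\left(127,-360 \right)}} = \sqrt{\frac{1}{3} \cdot 326 \left(-8 + 3 \cdot 326\right) - 487} = \sqrt{\frac{1}{3} \cdot 326 \left(-8 + 978\right) - 487} = \sqrt{\frac{1}{3} \cdot 326 \cdot 970 - 487} = \sqrt{\frac{316220}{3} - 487} = \sqrt{\frac{314759}{3}} = \frac{\sqrt{944277}}{3}$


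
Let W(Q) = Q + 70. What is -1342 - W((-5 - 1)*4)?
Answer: -1388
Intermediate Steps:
W(Q) = 70 + Q
-1342 - W((-5 - 1)*4) = -1342 - (70 + (-5 - 1)*4) = -1342 - (70 - 6*4) = -1342 - (70 - 24) = -1342 - 1*46 = -1342 - 46 = -1388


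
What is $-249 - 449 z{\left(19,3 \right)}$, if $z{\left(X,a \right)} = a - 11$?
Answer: $3343$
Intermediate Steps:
$z{\left(X,a \right)} = -11 + a$ ($z{\left(X,a \right)} = a - 11 = -11 + a$)
$-249 - 449 z{\left(19,3 \right)} = -249 - 449 \left(-11 + 3\right) = -249 - -3592 = -249 + 3592 = 3343$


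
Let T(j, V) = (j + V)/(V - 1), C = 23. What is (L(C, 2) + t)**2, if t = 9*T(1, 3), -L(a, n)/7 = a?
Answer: 20449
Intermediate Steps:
L(a, n) = -7*a
T(j, V) = (V + j)/(-1 + V)
t = 18 (t = 9*((3 + 1)/(-1 + 3)) = 9*(4/2) = 9*((1/2)*4) = 9*2 = 18)
(L(C, 2) + t)**2 = (-7*23 + 18)**2 = (-161 + 18)**2 = (-143)**2 = 20449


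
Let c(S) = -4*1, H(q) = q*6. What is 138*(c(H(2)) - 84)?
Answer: -12144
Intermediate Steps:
H(q) = 6*q
c(S) = -4
138*(c(H(2)) - 84) = 138*(-4 - 84) = 138*(-88) = -12144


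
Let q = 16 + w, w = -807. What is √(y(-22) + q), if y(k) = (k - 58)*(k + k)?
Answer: √2729 ≈ 52.240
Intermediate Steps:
y(k) = 2*k*(-58 + k) (y(k) = (-58 + k)*(2*k) = 2*k*(-58 + k))
q = -791 (q = 16 - 807 = -791)
√(y(-22) + q) = √(2*(-22)*(-58 - 22) - 791) = √(2*(-22)*(-80) - 791) = √(3520 - 791) = √2729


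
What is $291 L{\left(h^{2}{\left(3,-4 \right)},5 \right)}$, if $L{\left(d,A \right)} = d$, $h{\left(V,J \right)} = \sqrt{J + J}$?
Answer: $-2328$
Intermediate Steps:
$h{\left(V,J \right)} = \sqrt{2} \sqrt{J}$ ($h{\left(V,J \right)} = \sqrt{2 J} = \sqrt{2} \sqrt{J}$)
$291 L{\left(h^{2}{\left(3,-4 \right)},5 \right)} = 291 \left(\sqrt{2} \sqrt{-4}\right)^{2} = 291 \left(\sqrt{2} \cdot 2 i\right)^{2} = 291 \left(2 i \sqrt{2}\right)^{2} = 291 \left(-8\right) = -2328$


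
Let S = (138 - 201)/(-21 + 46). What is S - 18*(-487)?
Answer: 219087/25 ≈ 8763.5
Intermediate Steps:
S = -63/25 ≈ -2.5200
S - 18*(-487) = -63/25 - 18*(-487) = -63/25 + 8766 = 219087/25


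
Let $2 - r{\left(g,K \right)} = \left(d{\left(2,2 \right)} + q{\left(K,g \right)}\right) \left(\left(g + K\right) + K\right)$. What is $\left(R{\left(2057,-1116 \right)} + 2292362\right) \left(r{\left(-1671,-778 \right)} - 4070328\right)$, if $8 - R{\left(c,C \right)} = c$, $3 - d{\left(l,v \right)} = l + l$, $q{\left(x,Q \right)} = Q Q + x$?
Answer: $20621926829892524$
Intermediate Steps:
$q{\left(x,Q \right)} = x + Q^{2}$ ($q{\left(x,Q \right)} = Q^{2} + x = x + Q^{2}$)
$d{\left(l,v \right)} = 3 - 2 l$ ($d{\left(l,v \right)} = 3 - \left(l + l\right) = 3 - 2 l$)
$R{\left(c,C \right)} = 8 - c$
$r{\left(g,K \right)} = 2 - \left(g + 2 K\right) \left(-1 + K + g^{2}\right)$ ($r{\left(g,K \right)} = 2 - \left(\left(3 - 4\right) + \left(K + g^{2}\right)\right) \left(\left(g + K\right) + K\right) = 2 - \left(\left(3 - 4\right) + \left(K + g^{2}\right)\right) \left(\left(K + g\right) + K\right) = 2 - \left(-1 + \left(K + g^{2}\right)\right) \left(g + 2 K\right) = 2 - \left(-1 + K + g^{2}\right) \left(g + 2 K\right) = 2 - \left(g + 2 K\right) \left(-1 + K + g^{2}\right)$)
$\left(R{\left(2057,-1116 \right)} + 2292362\right) \left(r{\left(-1671,-778 \right)} - 4070328\right) = \left(\left(8 - 2057\right) + 2292362\right) \left(\left(2 - 1671 + 2 \left(-778\right) - - 1671 \left(-778 + \left(-1671\right)^{2}\right) - - 1556 \left(-778 + \left(-1671\right)^{2}\right)\right) - 4070328\right) = \left(\left(8 - 2057\right) + 2292362\right) \left(\left(2 - 1671 - 1556 - - 1671 \left(-778 + 2792241\right) - - 1556 \left(-778 + 2792241\right)\right) - 4070328\right) = \left(-2049 + 2292362\right) \left(\left(2 - 1671 - 1556 - \left(-1671\right) 2791463 - \left(-1556\right) 2791463\right) - 4070328\right) = 2290313 \left(\left(2 - 1671 - 1556 + 4664534673 + 4343516428\right) - 4070328\right) = 2290313 \left(9008047876 - 4070328\right) = 2290313 \cdot 9003977548 = 20621926829892524$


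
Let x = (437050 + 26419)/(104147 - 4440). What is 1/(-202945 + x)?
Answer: -99707/20234573646 ≈ -4.9276e-6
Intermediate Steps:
x = 463469/99707 ≈ 4.6483
1/(-202945 + x) = 1/(-202945 + 463469/99707) = 1/(-20234573646/99707) = -99707/20234573646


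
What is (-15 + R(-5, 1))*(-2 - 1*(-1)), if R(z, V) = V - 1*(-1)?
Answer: 13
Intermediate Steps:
R(z, V) = 1 + V (R(z, V) = V + 1 = 1 + V)
(-15 + R(-5, 1))*(-2 - 1*(-1)) = (-15 + (1 + 1))*(-2 - 1*(-1)) = (-15 + 2)*(-2 + 1) = -13*(-1) = 13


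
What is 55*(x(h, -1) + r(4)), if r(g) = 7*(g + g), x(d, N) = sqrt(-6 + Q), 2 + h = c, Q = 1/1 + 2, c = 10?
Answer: 3080 + 55*I*sqrt(3) ≈ 3080.0 + 95.263*I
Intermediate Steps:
Q = 3 (Q = 1 + 2 = 3)
h = 8 (h = -2 + 10 = 8)
x(d, N) = I*sqrt(3) (x(d, N) = sqrt(-6 + 3) = sqrt(-3) = I*sqrt(3))
r(g) = 14*g (r(g) = 7*(2*g) = 14*g)
55*(x(h, -1) + r(4)) = 55*(I*sqrt(3) + 14*4) = 55*(I*sqrt(3) + 56) = 55*(56 + I*sqrt(3)) = 3080 + 55*I*sqrt(3)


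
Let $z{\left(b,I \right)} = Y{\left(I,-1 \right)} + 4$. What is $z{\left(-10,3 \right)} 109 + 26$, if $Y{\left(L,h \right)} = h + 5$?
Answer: $898$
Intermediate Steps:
$Y{\left(L,h \right)} = 5 + h$
$z{\left(b,I \right)} = 8$ ($z{\left(b,I \right)} = \left(5 - 1\right) + 4 = 4 + 4 = 8$)
$z{\left(-10,3 \right)} 109 + 26 = 8 \cdot 109 + 26 = 872 + 26 = 898$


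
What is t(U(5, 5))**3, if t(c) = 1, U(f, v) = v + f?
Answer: 1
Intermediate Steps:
U(f, v) = f + v
t(U(5, 5))**3 = 1**3 = 1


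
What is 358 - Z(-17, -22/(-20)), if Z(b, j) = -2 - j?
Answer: 3611/10 ≈ 361.10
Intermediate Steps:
358 - Z(-17, -22/(-20)) = 358 - (-2 - (-22)/(-20)) = 358 - (-2 - (-22)*(-1)/20) = 358 - (-2 - 1*11/10) = 358 - (-2 - 11/10) = 358 - 1*(-31/10) = 358 + 31/10 = 3611/10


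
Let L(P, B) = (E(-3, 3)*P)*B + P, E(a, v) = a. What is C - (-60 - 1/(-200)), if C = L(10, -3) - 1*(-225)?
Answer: 76999/200 ≈ 385.00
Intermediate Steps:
L(P, B) = P - 3*B*P (L(P, B) = (-3*P)*B + P = -3*B*P + P = P - 3*B*P)
C = 325 (C = 10*(1 - 3*(-3)) - 1*(-225) = 10*(1 + 9) + 225 = 10*10 + 225 = 100 + 225 = 325)
C - (-60 - 1/(-200)) = 325 - (-60 - 1/(-200)) = 325 - (-60 - 1*(-1/200)) = 325 - (-60 + 1/200) = 325 - 1*(-11999/200) = 325 + 11999/200 = 76999/200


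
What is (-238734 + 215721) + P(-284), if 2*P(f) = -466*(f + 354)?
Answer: -39323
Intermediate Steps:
P(f) = -82482 - 233*f (P(f) = (-466*(f + 354))/2 = (-466*(354 + f))/2 = (-164964 - 466*f)/2 = -82482 - 233*f)
(-238734 + 215721) + P(-284) = (-238734 + 215721) + (-82482 - 233*(-284)) = -23013 + (-82482 + 66172) = -23013 - 16310 = -39323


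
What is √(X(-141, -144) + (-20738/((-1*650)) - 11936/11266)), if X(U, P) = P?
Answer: I*√15169784470867/366145 ≈ 10.637*I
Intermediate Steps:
√(X(-141, -144) + (-20738/((-1*650)) - 11936/11266)) = √(-144 + (-20738/((-1*650)) - 11936/11266)) = √(-144 + (-20738/(-650) - 11936*1/11266)) = √(-144 + (-20738*(-1/650) - 5968/5633)) = √(-144 + (10369/325 - 5968/5633)) = √(-144 + 56468977/1830725) = √(-207155423/1830725) = I*√15169784470867/366145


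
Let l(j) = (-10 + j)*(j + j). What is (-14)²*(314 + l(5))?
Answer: 51744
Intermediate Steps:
l(j) = 2*j*(-10 + j) (l(j) = (-10 + j)*(2*j) = 2*j*(-10 + j))
(-14)²*(314 + l(5)) = (-14)²*(314 + 2*5*(-10 + 5)) = 196*(314 + 2*5*(-5)) = 196*(314 - 50) = 196*264 = 51744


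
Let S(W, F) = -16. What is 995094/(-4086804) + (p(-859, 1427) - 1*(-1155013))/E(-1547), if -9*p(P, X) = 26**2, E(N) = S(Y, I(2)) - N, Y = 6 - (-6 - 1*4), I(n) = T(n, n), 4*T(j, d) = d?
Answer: 7077721942723/9385345386 ≈ 754.13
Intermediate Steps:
T(j, d) = d/4
I(n) = n/4
Y = 16 (Y = 6 - (-6 - 4) = 6 - 1*(-10) = 6 + 10 = 16)
E(N) = -16 - N
p(P, X) = -676/9 (p(P, X) = -1/9*26**2 = -1/9*676 = -676/9)
995094/(-4086804) + (p(-859, 1427) - 1*(-1155013))/E(-1547) = 995094/(-4086804) + (-676/9 - 1*(-1155013))/(-16 - 1*(-1547)) = 995094*(-1/4086804) + (-676/9 + 1155013)/(-16 + 1547) = -165849/681134 + (10394441/9)/1531 = -165849/681134 + (10394441/9)*(1/1531) = -165849/681134 + 10394441/13779 = 7077721942723/9385345386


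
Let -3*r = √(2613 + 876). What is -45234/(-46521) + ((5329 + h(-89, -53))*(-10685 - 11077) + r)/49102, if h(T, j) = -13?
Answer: -298869120598/126904119 - √3489/147306 ≈ -2355.1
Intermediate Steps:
r = -√3489/3 (r = -√(2613 + 876)/3 = -√3489/3 ≈ -19.689)
-45234/(-46521) + ((5329 + h(-89, -53))*(-10685 - 11077) + r)/49102 = -45234/(-46521) + ((5329 - 13)*(-10685 - 11077) - √3489/3)/49102 = -45234*(-1/46521) + (5316*(-21762) - √3489/3)*(1/49102) = 5026/5169 + (-115686792 - √3489/3)*(1/49102) = 5026/5169 + (-57843396/24551 - √3489/147306) = -298869120598/126904119 - √3489/147306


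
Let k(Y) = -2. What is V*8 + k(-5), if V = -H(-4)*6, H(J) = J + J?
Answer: 382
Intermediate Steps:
H(J) = 2*J
V = 48 (V = -2*(-4)*6 = -(-8)*6 = -1*(-48) = 48)
V*8 + k(-5) = 48*8 - 2 = 384 - 2 = 382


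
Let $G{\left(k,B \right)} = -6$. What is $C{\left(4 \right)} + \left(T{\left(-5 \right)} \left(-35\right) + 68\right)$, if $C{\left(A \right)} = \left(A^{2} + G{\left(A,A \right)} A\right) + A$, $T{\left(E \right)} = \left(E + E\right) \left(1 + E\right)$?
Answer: $-1336$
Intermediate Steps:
$T{\left(E \right)} = 2 E \left(1 + E\right)$
$C{\left(A \right)} = A^{2} - 5 A$ ($C{\left(A \right)} = \left(A^{2} - 6 A\right) + A = A^{2} - 5 A$)
$C{\left(4 \right)} + \left(T{\left(-5 \right)} \left(-35\right) + 68\right) = 4 \left(-5 + 4\right) + \left(2 \left(-5\right) \left(1 - 5\right) \left(-35\right) + 68\right) = 4 \left(-1\right) + \left(2 \left(-5\right) \left(-4\right) \left(-35\right) + 68\right) = -4 + \left(40 \left(-35\right) + 68\right) = -4 + \left(-1400 + 68\right) = -4 - 1332 = -1336$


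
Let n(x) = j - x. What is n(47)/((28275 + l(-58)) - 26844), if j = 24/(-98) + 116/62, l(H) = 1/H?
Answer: -3997534/126072443 ≈ -0.031708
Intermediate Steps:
j = 2470/1519 (j = 24*(-1/98) + 116*(1/62) = -12/49 + 58/31 = 2470/1519 ≈ 1.6261)
n(x) = 2470/1519 - x
n(47)/((28275 + l(-58)) - 26844) = (2470/1519 - 1*47)/((28275 + 1/(-58)) - 26844) = (2470/1519 - 47)/((28275 - 1/58) - 26844) = -68923/(1519*(1639949/58 - 26844)) = -68923/(1519*82997/58) = -68923/1519*58/82997 = -3997534/126072443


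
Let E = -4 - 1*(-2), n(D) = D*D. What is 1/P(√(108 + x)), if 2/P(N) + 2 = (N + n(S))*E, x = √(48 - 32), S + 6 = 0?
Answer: -37 - 4*√7 ≈ -47.583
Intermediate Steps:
S = -6 (S = -6 + 0 = -6)
n(D) = D²
E = -2 (E = -4 + 2 = -2)
x = 4 (x = √16 = 4)
P(N) = 2/(-74 - 2*N) (P(N) = 2/(-2 + (N + (-6)²)*(-2)) = 2/(-2 + (N + 36)*(-2)) = 2/(-2 + (36 + N)*(-2)) = 2/(-2 + (-72 - 2*N)) = 2/(-74 - 2*N))
1/P(√(108 + x)) = 1/(-1/(37 + √(108 + 4))) = 1/(-1/(37 + √112)) = 1/(-1/(37 + 4*√7)) = -37 - 4*√7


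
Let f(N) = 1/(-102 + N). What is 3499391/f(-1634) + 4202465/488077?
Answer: -2965039841079287/488077 ≈ -6.0749e+9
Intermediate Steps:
3499391/f(-1634) + 4202465/488077 = 3499391/(1/(-102 - 1634)) + 4202465/488077 = 3499391/(1/(-1736)) + 4202465*(1/488077) = 3499391/(-1/1736) + 4202465/488077 = 3499391*(-1736) + 4202465/488077 = -6074942776 + 4202465/488077 = -2965039841079287/488077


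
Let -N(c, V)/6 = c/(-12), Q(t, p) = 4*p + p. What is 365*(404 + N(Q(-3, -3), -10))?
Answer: 289445/2 ≈ 1.4472e+5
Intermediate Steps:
Q(t, p) = 5*p
N(c, V) = c/2 (N(c, V) = -6*c/(-12) = -6*c*(-1)/12 = -(-1)*c/2 = c/2)
365*(404 + N(Q(-3, -3), -10)) = 365*(404 + (5*(-3))/2) = 365*(404 + (½)*(-15)) = 365*(404 - 15/2) = 365*(793/2) = 289445/2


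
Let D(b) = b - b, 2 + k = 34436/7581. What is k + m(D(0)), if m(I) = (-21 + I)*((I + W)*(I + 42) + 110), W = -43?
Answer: 270024170/7581 ≈ 35619.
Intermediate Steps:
k = 19274/7581 (k = -2 + 34436/7581 = 19274/7581 ≈ 2.5424)
D(b) = 0
m(I) = (-21 + I)*(110 + (-43 + I)*(42 + I)) (m(I) = (-21 + I)*((I - 43)*(I + 42) + 110) = (-21 + I)*((-43 + I)*(42 + I) + 110) = (-21 + I)*(110 + (-43 + I)*(42 + I)))
k + m(D(0)) = 19274/7581 + (35616 + 0³ - 1675*0 - 22*0²) = 19274/7581 + (35616 + 0 + 0 - 22*0) = 19274/7581 + (35616 + 0 + 0 + 0) = 19274/7581 + 35616 = 270024170/7581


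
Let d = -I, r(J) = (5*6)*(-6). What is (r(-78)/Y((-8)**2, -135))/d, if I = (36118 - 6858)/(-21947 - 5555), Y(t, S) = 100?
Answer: -123759/73150 ≈ -1.6919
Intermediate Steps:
I = -14630/13751 (I = 29260/(-27502) = 29260*(-1/27502) = -14630/13751 ≈ -1.0639)
r(J) = -180 (r(J) = 30*(-6) = -180)
d = 14630/13751 (d = -1*(-14630/13751) = 14630/13751 ≈ 1.0639)
(r(-78)/Y((-8)**2, -135))/d = (-180/100)/(14630/13751) = -180*1/100*(13751/14630) = -9/5*13751/14630 = -123759/73150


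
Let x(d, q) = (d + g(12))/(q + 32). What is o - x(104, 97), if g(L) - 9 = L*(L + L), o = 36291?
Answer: 4681138/129 ≈ 36288.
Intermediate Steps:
g(L) = 9 + 2*L² (g(L) = 9 + L*(L + L) = 9 + L*(2*L) = 9 + 2*L²)
x(d, q) = (297 + d)/(32 + q) (x(d, q) = (d + (9 + 2*12²))/(q + 32) = (d + (9 + 2*144))/(32 + q) = (d + (9 + 288))/(32 + q) = (d + 297)/(32 + q) = (297 + d)/(32 + q))
o - x(104, 97) = 36291 - (297 + 104)/(32 + 97) = 36291 - 401/129 = 4681138/129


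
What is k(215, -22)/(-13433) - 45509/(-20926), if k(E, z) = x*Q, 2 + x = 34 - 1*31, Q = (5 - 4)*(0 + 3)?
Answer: 611259619/281098958 ≈ 2.1745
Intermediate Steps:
Q = 3 (Q = 1*3 = 3)
x = 1 (x = -2 + (34 - 1*31) = -2 + (34 - 31) = -2 + 3 = 1)
k(E, z) = 3 (k(E, z) = 1*3 = 3)
k(215, -22)/(-13433) - 45509/(-20926) = 3/(-13433) - 45509/(-20926) = 3*(-1/13433) - 45509*(-1/20926) = -3/13433 + 45509/20926 = 611259619/281098958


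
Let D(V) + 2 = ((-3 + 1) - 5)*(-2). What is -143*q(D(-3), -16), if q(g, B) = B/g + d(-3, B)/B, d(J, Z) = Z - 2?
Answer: 715/24 ≈ 29.792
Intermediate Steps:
D(V) = 12 (D(V) = -2 + ((-3 + 1) - 5)*(-2) = -2 + (-2 - 5)*(-2) = -2 - 7*(-2) = -2 + 14 = 12)
d(J, Z) = -2 + Z
q(g, B) = B/g + (-2 + B)/B
-143*q(D(-3), -16) = -143*(1 - 2/(-16) - 16/12) = -143*(1 - 2*(-1/16) - 16*1/12) = -143*(1 + 1/8 - 4/3) = -143*(-5/24) = 715/24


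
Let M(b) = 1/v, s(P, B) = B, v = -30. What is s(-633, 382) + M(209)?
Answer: 11459/30 ≈ 381.97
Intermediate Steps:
M(b) = -1/30 (M(b) = 1/(-30) = -1/30)
s(-633, 382) + M(209) = 382 - 1/30 = 11459/30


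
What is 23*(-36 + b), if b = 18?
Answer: -414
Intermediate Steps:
23*(-36 + b) = 23*(-36 + 18) = 23*(-18) = -414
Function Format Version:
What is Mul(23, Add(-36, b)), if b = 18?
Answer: -414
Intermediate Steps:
Mul(23, Add(-36, b)) = Mul(23, Add(-36, 18)) = Mul(23, -18) = -414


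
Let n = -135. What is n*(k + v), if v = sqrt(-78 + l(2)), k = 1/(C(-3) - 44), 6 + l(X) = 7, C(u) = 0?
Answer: 135/44 - 135*I*sqrt(77) ≈ 3.0682 - 1184.6*I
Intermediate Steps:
l(X) = 1 (l(X) = -6 + 7 = 1)
k = -1/44 (k = 1/(0 - 44) = 1/(-44) = -1/44 ≈ -0.022727)
v = I*sqrt(77) (v = sqrt(-78 + 1) = sqrt(-77) = I*sqrt(77) ≈ 8.775*I)
n*(k + v) = -135*(-1/44 + I*sqrt(77)) = 135/44 - 135*I*sqrt(77)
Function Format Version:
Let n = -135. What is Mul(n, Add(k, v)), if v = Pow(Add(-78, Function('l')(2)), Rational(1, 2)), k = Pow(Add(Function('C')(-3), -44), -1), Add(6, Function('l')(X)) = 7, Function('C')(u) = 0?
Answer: Add(Rational(135, 44), Mul(-135, I, Pow(77, Rational(1, 2)))) ≈ Add(3.0682, Mul(-1184.6, I))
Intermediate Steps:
Function('l')(X) = 1 (Function('l')(X) = Add(-6, 7) = 1)
k = Rational(-1, 44) (k = Pow(Add(0, -44), -1) = Pow(-44, -1) = Rational(-1, 44) ≈ -0.022727)
v = Mul(I, Pow(77, Rational(1, 2))) (v = Pow(Add(-78, 1), Rational(1, 2)) = Pow(-77, Rational(1, 2)) = Mul(I, Pow(77, Rational(1, 2))) ≈ Mul(8.7750, I))
Mul(n, Add(k, v)) = Mul(-135, Add(Rational(-1, 44), Mul(I, Pow(77, Rational(1, 2))))) = Add(Rational(135, 44), Mul(-135, I, Pow(77, Rational(1, 2))))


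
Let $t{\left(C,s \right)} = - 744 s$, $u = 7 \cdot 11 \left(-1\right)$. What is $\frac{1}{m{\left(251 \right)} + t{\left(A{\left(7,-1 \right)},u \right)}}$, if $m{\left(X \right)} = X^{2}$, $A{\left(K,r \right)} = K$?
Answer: $\frac{1}{120289} \approx 8.3133 \cdot 10^{-6}$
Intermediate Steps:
$u = -77$ ($u = 77 \left(-1\right) = -77$)
$\frac{1}{m{\left(251 \right)} + t{\left(A{\left(7,-1 \right)},u \right)}} = \frac{1}{251^{2} - -57288} = \frac{1}{63001 + 57288} = \frac{1}{120289}$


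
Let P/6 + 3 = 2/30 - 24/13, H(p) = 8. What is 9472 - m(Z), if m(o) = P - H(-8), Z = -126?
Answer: 618064/65 ≈ 9508.7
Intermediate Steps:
P = -1864/65 (P = -18 + 6*(2/30 - 24/13) = -18 + 6*(2*(1/30) - 24*1/13) = -18 + 6*(1/15 - 24/13) = -18 + 6*(-347/195) = -18 - 694/65 = -1864/65 ≈ -28.677)
m(o) = -2384/65 (m(o) = -1864/65 - 1*8 = -1864/65 - 8 = -2384/65)
9472 - m(Z) = 9472 - 1*(-2384/65) = 9472 + 2384/65 = 618064/65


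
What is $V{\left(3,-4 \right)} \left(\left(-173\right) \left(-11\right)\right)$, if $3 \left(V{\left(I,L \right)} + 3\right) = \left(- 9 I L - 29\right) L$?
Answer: $- \frac{618475}{3} \approx -2.0616 \cdot 10^{5}$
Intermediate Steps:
$V{\left(I,L \right)} = -3 + \frac{L \left(-29 - 9 I L\right)}{3}$ ($V{\left(I,L \right)} = -3 + \frac{\left(- 9 I L - 29\right) L}{3} = -3 + \frac{\left(-29 - 9 I L\right) L}{3} = -3 + \frac{L \left(-29 - 9 I L\right)}{3}$)
$V{\left(3,-4 \right)} \left(\left(-173\right) \left(-11\right)\right) = \left(-3 - - \frac{116}{3} - 9 \left(-4\right)^{2}\right) \left(\left(-173\right) \left(-11\right)\right) = \left(-3 + \frac{116}{3} - 9 \cdot 16\right) 1903 = \left(-3 + \frac{116}{3} - 144\right) 1903 = \left(- \frac{325}{3}\right) 1903 = - \frac{618475}{3}$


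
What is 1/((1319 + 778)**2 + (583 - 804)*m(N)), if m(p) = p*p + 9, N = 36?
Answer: 1/4109004 ≈ 2.4337e-7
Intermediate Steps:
m(p) = 9 + p**2 (m(p) = p**2 + 9 = 9 + p**2)
1/((1319 + 778)**2 + (583 - 804)*m(N)) = 1/((1319 + 778)**2 + (583 - 804)*(9 + 36**2)) = 1/(2097**2 - 221*(9 + 1296)) = 1/(4397409 - 221*1305) = 1/(4397409 - 288405) = 1/4109004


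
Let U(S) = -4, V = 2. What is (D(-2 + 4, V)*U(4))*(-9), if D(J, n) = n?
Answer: 72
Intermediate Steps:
(D(-2 + 4, V)*U(4))*(-9) = (2*(-4))*(-9) = -8*(-9) = 72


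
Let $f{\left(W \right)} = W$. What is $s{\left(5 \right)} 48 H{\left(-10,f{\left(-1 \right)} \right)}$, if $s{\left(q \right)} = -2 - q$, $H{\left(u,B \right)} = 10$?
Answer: $-3360$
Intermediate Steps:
$s{\left(5 \right)} 48 H{\left(-10,f{\left(-1 \right)} \right)} = \left(-2 - 5\right) 48 \cdot 10 = \left(-7\right) 48 \cdot 10 = \left(-336\right) 10 = -3360$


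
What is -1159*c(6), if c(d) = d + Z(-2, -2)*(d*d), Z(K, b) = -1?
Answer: 34770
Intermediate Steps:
c(d) = d - d**2 (c(d) = d - d*d = d - d**2)
-1159*c(6) = -6954*(1 - 1*6) = -6954*(1 - 6) = -6954*(-5) = -1159*(-30) = 34770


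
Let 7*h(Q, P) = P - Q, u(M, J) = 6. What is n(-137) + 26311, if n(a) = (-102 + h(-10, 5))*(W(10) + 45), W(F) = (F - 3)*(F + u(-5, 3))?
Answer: 74434/7 ≈ 10633.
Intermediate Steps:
h(Q, P) = -Q/7 + P/7 (h(Q, P) = (P - Q)/7 = -Q/7 + P/7)
W(F) = (-3 + F)*(6 + F) (W(F) = (F - 3)*(F + 6) = (-3 + F)*(6 + F))
n(a) = -109743/7 (n(a) = (-102 + (-⅐*(-10) + (⅐)*5))*((-18 + 10² + 3*10) + 45) = (-102 + (10/7 + 5/7))*((-18 + 100 + 30) + 45) = (-102 + 15/7)*(112 + 45) = -699/7*157 = -109743/7)
n(-137) + 26311 = -109743/7 + 26311 = 74434/7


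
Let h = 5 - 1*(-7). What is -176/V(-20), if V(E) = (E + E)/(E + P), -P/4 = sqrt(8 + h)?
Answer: -88 - 176*sqrt(5)/5 ≈ -166.71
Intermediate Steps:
h = 12 (h = 5 + 7 = 12)
P = -8*sqrt(5) (P = -4*sqrt(8 + 12) = -8*sqrt(5) ≈ -17.889)
V(E) = 2*E/(E - 8*sqrt(5)) (V(E) = (E + E)/(E - 8*sqrt(5)) = (2*E)/(E - 8*sqrt(5)) = 2*E/(E - 8*sqrt(5)))
-176/V(-20) = -(88 + 176*sqrt(5)/5) = -176*(1/2 + sqrt(5)/5) = -88 - 176*sqrt(5)/5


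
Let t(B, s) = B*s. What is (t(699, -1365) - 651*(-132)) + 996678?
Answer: 128475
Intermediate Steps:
(t(699, -1365) - 651*(-132)) + 996678 = (699*(-1365) - 651*(-132)) + 996678 = (-954135 + 85932) + 996678 = -868203 + 996678 = 128475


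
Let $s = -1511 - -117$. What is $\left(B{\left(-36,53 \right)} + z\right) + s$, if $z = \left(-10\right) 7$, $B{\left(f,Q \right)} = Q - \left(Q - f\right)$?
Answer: $-1500$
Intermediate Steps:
$B{\left(f,Q \right)} = f$
$s = -1394$ ($s = -1511 + 117 = -1394$)
$z = -70$
$\left(B{\left(-36,53 \right)} + z\right) + s = \left(-36 - 70\right) - 1394 = -106 - 1394 = -1500$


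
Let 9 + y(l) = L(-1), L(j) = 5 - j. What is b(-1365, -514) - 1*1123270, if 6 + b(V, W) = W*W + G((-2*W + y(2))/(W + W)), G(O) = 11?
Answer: -859069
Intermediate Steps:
y(l) = -3 (y(l) = -9 + (5 - 1*(-1)) = -9 + (5 + 1) = -9 + 6 = -3)
b(V, W) = 5 + W² (b(V, W) = -6 + (W*W + 11) = -6 + (W² + 11) = -6 + (11 + W²) = 5 + W²)
b(-1365, -514) - 1*1123270 = (5 + (-514)²) - 1*1123270 = (5 + 264196) - 1123270 = 264201 - 1123270 = -859069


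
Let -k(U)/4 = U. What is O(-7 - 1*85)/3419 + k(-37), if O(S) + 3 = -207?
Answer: 505802/3419 ≈ 147.94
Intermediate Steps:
O(S) = -210 (O(S) = -3 - 207 = -210)
k(U) = -4*U
O(-7 - 1*85)/3419 + k(-37) = -210/3419 - 4*(-37) = -210*1/3419 + 148 = -210/3419 + 148 = 505802/3419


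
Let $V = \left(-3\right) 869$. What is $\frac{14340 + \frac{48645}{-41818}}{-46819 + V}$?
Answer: $- \frac{599621475}{2066896468} \approx -0.29011$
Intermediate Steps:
$V = -2607$
$\frac{14340 + \frac{48645}{-41818}}{-46819 + V} = \frac{14340 + \frac{48645}{-41818}}{-46819 - 2607} = \frac{14340 + 48645 \left(- \frac{1}{41818}\right)}{-49426} = \left(14340 - \frac{48645}{41818}\right) \left(- \frac{1}{49426}\right) = \frac{599621475}{41818} \left(- \frac{1}{49426}\right) = - \frac{599621475}{2066896468}$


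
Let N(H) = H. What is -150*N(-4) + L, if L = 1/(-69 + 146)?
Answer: 46201/77 ≈ 600.01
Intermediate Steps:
L = 1/77 ≈ 0.012987
-150*N(-4) + L = -150*(-4) + 1/77 = 600 + 1/77 = 46201/77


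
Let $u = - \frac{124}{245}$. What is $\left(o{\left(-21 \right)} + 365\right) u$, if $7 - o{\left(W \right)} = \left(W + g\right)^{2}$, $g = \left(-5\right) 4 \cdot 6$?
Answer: $\frac{345588}{35} \approx 9873.9$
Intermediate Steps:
$g = -120$ ($g = \left(-20\right) 6 = -120$)
$u = - \frac{124}{245}$ ($u = \left(-124\right) \frac{1}{245} = - \frac{124}{245} \approx -0.50612$)
$o{\left(W \right)} = 7 - \left(-120 + W\right)^{2}$ ($o{\left(W \right)} = 7 - \left(W - 120\right)^{2} = 7 - \left(-120 + W\right)^{2}$)
$\left(o{\left(-21 \right)} + 365\right) u = \left(\left(7 - \left(-120 - 21\right)^{2}\right) + 365\right) \left(- \frac{124}{245}\right) = \left(\left(7 - \left(-141\right)^{2}\right) + 365\right) \left(- \frac{124}{245}\right) = \left(\left(7 - 19881\right) + 365\right) \left(- \frac{124}{245}\right) = \left(-19874 + 365\right) \left(- \frac{124}{245}\right) = \left(-19509\right) \left(- \frac{124}{245}\right) = \frac{345588}{35}$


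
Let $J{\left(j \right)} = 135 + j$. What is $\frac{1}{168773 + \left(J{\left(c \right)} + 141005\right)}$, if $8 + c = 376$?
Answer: $\frac{1}{310281} \approx 3.2229 \cdot 10^{-6}$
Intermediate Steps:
$c = 368$ ($c = -8 + 376 = 368$)
$\frac{1}{168773 + \left(J{\left(c \right)} + 141005\right)} = \frac{1}{168773 + \left(\left(135 + 368\right) + 141005\right)} = \frac{1}{168773 + \left(503 + 141005\right)} = \frac{1}{168773 + 141508} = \frac{1}{310281}$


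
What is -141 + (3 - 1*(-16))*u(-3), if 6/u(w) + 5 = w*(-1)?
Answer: -198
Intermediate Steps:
u(w) = 6/(-5 - w) (u(w) = 6/(-5 + w*(-1)) = 6/(-5 - w))
-141 + (3 - 1*(-16))*u(-3) = -141 + (3 - 1*(-16))*(-6/(5 - 3)) = -141 + (3 + 16)*(-6/2) = -141 + 19*(-6*1/2) = -141 + 19*(-3) = -141 - 57 = -198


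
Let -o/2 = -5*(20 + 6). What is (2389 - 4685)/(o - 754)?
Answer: 1148/247 ≈ 4.6478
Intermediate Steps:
o = 260 (o = -(-10)*(20 + 6) = -(-10)*26 = -2*(-130) = 260)
(2389 - 4685)/(o - 754) = (2389 - 4685)/(260 - 754) = -2296/(-494) = -2296*(-1/494) = 1148/247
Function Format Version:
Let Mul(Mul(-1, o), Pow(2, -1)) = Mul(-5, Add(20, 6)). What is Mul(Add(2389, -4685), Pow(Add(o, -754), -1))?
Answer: Rational(1148, 247) ≈ 4.6478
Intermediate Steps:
o = 260 (o = Mul(-2, Mul(-5, Add(20, 6))) = Mul(-2, Mul(-5, 26)) = Mul(-2, -130) = 260)
Mul(Add(2389, -4685), Pow(Add(o, -754), -1)) = Mul(Add(2389, -4685), Pow(Add(260, -754), -1)) = Mul(-2296, Pow(-494, -1)) = Mul(-2296, Rational(-1, 494)) = Rational(1148, 247)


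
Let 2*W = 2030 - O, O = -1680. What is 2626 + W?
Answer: 4481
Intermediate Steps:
W = 1855 (W = (2030 - 1*(-1680))/2 = (2030 + 1680)/2 = (½)*3710 = 1855)
2626 + W = 2626 + 1855 = 4481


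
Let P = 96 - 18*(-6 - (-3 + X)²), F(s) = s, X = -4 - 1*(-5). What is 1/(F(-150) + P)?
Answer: 1/126 ≈ 0.0079365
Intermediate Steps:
X = 1 (X = -4 + 5 = 1)
P = 276 (P = 96 - 18*(-6 - (-3 + 1)²) = 96 - 18*(-6 - 1*(-2)²) = 96 - 18*(-6 - 1*4) = 96 - 18*(-6 - 4) = 96 - 18*(-10) = 96 + 180 = 276)
1/(F(-150) + P) = 1/(-150 + 276) = 1/126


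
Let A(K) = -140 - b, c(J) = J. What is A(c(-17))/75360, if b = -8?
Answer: -11/6280 ≈ -0.0017516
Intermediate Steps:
A(K) = -132 (A(K) = -140 - 1*(-8) = -140 + 8 = -132)
A(c(-17))/75360 = -132/75360 = -132*1/75360 = -11/6280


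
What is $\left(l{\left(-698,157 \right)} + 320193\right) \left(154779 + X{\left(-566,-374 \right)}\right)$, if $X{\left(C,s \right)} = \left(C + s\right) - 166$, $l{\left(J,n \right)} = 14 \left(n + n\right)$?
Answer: $49880565397$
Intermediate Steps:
$l{\left(J,n \right)} = 28 n$ ($l{\left(J,n \right)} = 14 \cdot 2 n = 28 n$)
$X{\left(C,s \right)} = -166 + C + s$
$\left(l{\left(-698,157 \right)} + 320193\right) \left(154779 + X{\left(-566,-374 \right)}\right) = \left(28 \cdot 157 + 320193\right) \left(154779 - 1106\right) = \left(4396 + 320193\right) \left(154779 - 1106\right) = 324589 \cdot 153673 = 49880565397$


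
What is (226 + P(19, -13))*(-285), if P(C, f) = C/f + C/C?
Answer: -835620/13 ≈ -64278.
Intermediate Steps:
P(C, f) = 1 + C/f (P(C, f) = C/f + 1 = 1 + C/f)
(226 + P(19, -13))*(-285) = (226 + (19 - 13)/(-13))*(-285) = (226 - 1/13*6)*(-285) = (226 - 6/13)*(-285) = (2932/13)*(-285) = -835620/13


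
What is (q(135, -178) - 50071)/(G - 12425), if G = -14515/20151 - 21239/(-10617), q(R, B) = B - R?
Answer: 3593104175376/885989989547 ≈ 4.0555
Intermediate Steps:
G = 91293778/71314389 (G = -14515*1/20151 - 21239*(-1/10617) = -14515/20151 + 21239/10617 = 91293778/71314389 ≈ 1.2802)
(q(135, -178) - 50071)/(G - 12425) = ((-178 - 1*135) - 50071)/(91293778/71314389 - 12425) = ((-178 - 135) - 50071)/(-885989989547/71314389) = (-313 - 50071)*(-71314389/885989989547) = -50384*(-71314389/885989989547) = 3593104175376/885989989547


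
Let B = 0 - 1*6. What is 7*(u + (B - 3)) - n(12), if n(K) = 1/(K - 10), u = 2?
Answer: -99/2 ≈ -49.500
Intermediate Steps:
n(K) = 1/(-10 + K)
B = -6 (B = 0 - 6 = -6)
7*(u + (B - 3)) - n(12) = 7*(2 + (-6 - 3)) - 1/(-10 + 12) = 7*(2 - 9) - 1/2 = 7*(-7) - 1*½ = -49 - ½ = -99/2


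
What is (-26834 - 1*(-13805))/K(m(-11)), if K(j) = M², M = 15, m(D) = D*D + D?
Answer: -4343/75 ≈ -57.907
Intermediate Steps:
m(D) = D + D² (m(D) = D² + D = D + D²)
K(j) = 225 (K(j) = 15² = 225)
(-26834 - 1*(-13805))/K(m(-11)) = (-26834 - 1*(-13805))/225 = (-26834 + 13805)*(1/225) = -13029*1/225 = -4343/75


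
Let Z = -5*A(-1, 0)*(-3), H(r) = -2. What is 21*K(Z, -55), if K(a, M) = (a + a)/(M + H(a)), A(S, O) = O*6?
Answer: 0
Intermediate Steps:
A(S, O) = 6*O
Z = 0 (Z = -30*0*(-3) = -5*0*(-3) = 0*(-3) = 0)
K(a, M) = 2*a/(-2 + M) (K(a, M) = (a + a)/(M - 2) = (2*a)/(-2 + M) = 2*a/(-2 + M))
21*K(Z, -55) = 21*(2*0/(-2 - 55)) = 21*(2*0/(-57)) = 21*(2*0*(-1/57)) = 21*0 = 0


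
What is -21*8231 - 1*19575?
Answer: -192426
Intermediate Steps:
-21*8231 - 1*19575 = -172851 - 19575 = -192426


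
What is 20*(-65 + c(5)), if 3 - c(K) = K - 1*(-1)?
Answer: -1360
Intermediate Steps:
c(K) = 2 - K (c(K) = 3 - (K - 1*(-1)) = 3 - (K + 1) = 3 - (1 + K) = 3 + (-1 - K) = 2 - K)
20*(-65 + c(5)) = 20*(-65 + (2 - 1*5)) = 20*(-65 + (2 - 5)) = 20*(-65 - 3) = 20*(-68) = -1360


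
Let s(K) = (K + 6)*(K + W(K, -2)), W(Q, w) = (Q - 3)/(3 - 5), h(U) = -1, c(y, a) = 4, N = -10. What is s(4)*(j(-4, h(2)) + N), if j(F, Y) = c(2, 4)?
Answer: -210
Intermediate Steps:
j(F, Y) = 4
W(Q, w) = 3/2 - Q/2 (W(Q, w) = (-3 + Q)/(-2) = (-3 + Q)*(-1/2) = 3/2 - Q/2)
s(K) = (6 + K)*(3/2 + K/2) (s(K) = (K + 6)*(K + (3/2 - K/2)) = (6 + K)*(3/2 + K/2))
s(4)*(j(-4, h(2)) + N) = (9 + (1/2)*4**2 + (9/2)*4)*(4 - 10) = (9 + (1/2)*16 + 18)*(-6) = (9 + 8 + 18)*(-6) = 35*(-6) = -210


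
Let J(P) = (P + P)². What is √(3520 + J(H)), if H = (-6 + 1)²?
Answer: 2*√1505 ≈ 77.589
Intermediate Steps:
H = 25 (H = (-5)² = 25)
J(P) = 4*P² (J(P) = (2*P)² = 4*P²)
√(3520 + J(H)) = √(3520 + 4*25²) = √(3520 + 4*625) = √(3520 + 2500) = √6020 = 2*√1505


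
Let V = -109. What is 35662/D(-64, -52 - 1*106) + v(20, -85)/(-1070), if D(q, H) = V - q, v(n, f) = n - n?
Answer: -35662/45 ≈ -792.49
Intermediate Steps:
v(n, f) = 0
D(q, H) = -109 - q
35662/D(-64, -52 - 1*106) + v(20, -85)/(-1070) = 35662/(-109 - 1*(-64)) + 0/(-1070) = 35662/(-109 + 64) + 0*(-1/1070) = 35662/(-45) + 0 = 35662*(-1/45) + 0 = -35662/45 + 0 = -35662/45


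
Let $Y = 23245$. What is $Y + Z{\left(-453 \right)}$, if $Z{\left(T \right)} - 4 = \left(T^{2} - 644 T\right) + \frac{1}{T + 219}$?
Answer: $\frac{121724459}{234} \approx 5.2019 \cdot 10^{5}$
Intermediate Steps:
$Z{\left(T \right)} = 4 + T^{2} + \frac{1}{219 + T} - 644 T$ ($Z{\left(T \right)} = 4 + \left(\left(T^{2} - 644 T\right) + \frac{1}{T + 219}\right) = 4 + \left(\left(T^{2} - 644 T\right) + \frac{1}{219 + T}\right) = 4 + \left(T^{2} + \frac{1}{219 + T} - 644 T\right) = 4 + T^{2} + \frac{1}{219 + T} - 644 T$)
$Y + Z{\left(-453 \right)} = 23245 + \frac{877 + \left(-453\right)^{3} - -63887496 - 425 \left(-453\right)^{2}}{219 - 453} = 23245 + \frac{877 - 92959677 + 63887496 - 87213825}{-234} = 23245 - \frac{877 - 92959677 + 63887496 - 87213825}{234} = 23245 - - \frac{116285129}{234} = 23245 + \frac{116285129}{234} = \frac{121724459}{234}$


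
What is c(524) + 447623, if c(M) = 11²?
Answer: 447744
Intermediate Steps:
c(M) = 121
c(524) + 447623 = 121 + 447623 = 447744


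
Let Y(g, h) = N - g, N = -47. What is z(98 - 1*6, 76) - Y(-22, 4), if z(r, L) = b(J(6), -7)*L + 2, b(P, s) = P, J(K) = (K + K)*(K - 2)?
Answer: 3675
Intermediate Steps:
Y(g, h) = -47 - g
J(K) = 2*K*(-2 + K) (J(K) = (2*K)*(-2 + K) = 2*K*(-2 + K))
z(r, L) = 2 + 48*L (z(r, L) = (2*6*(-2 + 6))*L + 2 = (2*6*4)*L + 2 = 48*L + 2 = 2 + 48*L)
z(98 - 1*6, 76) - Y(-22, 4) = (2 + 48*76) - (-47 - 1*(-22)) = (2 + 3648) - (-47 + 22) = 3650 - 1*(-25) = 3650 + 25 = 3675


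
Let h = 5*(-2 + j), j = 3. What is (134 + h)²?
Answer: 19321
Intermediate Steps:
h = 5 (h = 5*(-2 + 3) = 5*1 = 5)
(134 + h)² = (134 + 5)² = 139² = 19321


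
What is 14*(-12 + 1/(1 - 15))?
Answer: -169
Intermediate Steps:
14*(-12 + 1/(1 - 15)) = 14*(-12 + 1/(-14)) = 14*(-12 - 1/14) = 14*(-169/14) = -169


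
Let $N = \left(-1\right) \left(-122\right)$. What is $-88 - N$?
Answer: $-210$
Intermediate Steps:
$N = 122$
$-88 - N = -88 - 122 = -210$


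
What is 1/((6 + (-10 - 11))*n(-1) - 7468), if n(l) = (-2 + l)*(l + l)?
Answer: -1/7558 ≈ -0.00013231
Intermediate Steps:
n(l) = 2*l*(-2 + l) (n(l) = (-2 + l)*(2*l) = 2*l*(-2 + l))
1/((6 + (-10 - 11))*n(-1) - 7468) = 1/((6 + (-10 - 11))*(2*(-1)*(-2 - 1)) - 7468) = 1/((6 - 21)*(2*(-1)*(-3)) - 7468) = 1/(-15*6 - 7468) = 1/(-90 - 7468) = 1/(-7558) = -1/7558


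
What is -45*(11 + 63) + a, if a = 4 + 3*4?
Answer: -3314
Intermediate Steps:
a = 16 (a = 4 + 12 = 16)
-45*(11 + 63) + a = -45*(11 + 63) + 16 = -45*74 + 16 = -3330 + 16 = -3314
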